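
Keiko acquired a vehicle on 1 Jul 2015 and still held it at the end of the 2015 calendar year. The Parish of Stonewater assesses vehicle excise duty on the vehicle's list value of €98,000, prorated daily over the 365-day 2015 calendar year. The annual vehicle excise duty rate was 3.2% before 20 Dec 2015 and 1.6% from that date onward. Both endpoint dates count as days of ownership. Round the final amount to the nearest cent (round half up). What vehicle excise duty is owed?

€1,529.34

1 Jul – 19 Dec 2015: 172 days at 3.2% → €98,000 × 3.2% × 172/365 = €1,477.7863
20 Dec – 31 Dec 2015: 12 days at 1.6% → €98,000 × 1.6% × 12/365 = €51.5507
Total = €1,529.3370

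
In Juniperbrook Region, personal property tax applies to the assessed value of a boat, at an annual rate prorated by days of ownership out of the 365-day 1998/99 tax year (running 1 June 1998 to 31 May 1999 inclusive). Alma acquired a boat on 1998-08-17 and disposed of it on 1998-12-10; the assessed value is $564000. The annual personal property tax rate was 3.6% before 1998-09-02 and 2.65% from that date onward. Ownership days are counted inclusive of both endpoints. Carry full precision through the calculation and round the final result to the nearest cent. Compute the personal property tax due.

1998-08-17 to 1998-09-01: 16 days at 3.6% → $564000 × 3.6% × 16/365 = $890.0384
1998-09-02 to 1998-12-10: 100 days at 2.65% → $564000 × 2.65% × 100/365 = $4094.7945
Total = $4984.8329

$4984.83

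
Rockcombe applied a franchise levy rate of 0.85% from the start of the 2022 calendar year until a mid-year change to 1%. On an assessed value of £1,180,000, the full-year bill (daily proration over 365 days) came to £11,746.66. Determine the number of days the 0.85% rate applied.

11 days

Let d = days at the first rate; then 365 − d days at the second rate.
£1,180,000 × [0.85%·d + 1%·(365−d)] / 365 = £11,746.66
Solving gives d = 11, so the new rate took effect on 12 January 2022.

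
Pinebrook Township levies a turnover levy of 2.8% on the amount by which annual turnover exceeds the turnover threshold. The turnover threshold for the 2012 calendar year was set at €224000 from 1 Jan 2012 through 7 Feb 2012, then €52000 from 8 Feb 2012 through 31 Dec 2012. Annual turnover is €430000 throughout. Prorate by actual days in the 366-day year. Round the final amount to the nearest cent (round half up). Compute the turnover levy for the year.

1 Jan – 7 Feb 2012: 38 days, exemption €224000 → (€430000 − €224000) × 2.8% × 38/366 = €598.8634
8 Feb – 31 Dec 2012: 328 days, exemption €52000 → (€430000 − €52000) × 2.8% × 328/366 = €9485.1148
Total = €10083.9781

€10083.98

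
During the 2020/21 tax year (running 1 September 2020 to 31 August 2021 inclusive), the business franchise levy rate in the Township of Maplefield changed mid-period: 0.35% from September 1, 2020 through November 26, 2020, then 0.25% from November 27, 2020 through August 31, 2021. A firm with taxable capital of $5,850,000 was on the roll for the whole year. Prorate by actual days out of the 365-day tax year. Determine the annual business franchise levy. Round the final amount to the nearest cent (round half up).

September 1 – November 26, 2020: 87 days at 0.35% → $5,850,000 × 0.35% × 87/365 = $4,880.3425
November 27, 2020 – August 31, 2021: 278 days at 0.25% → $5,850,000 × 0.25% × 278/365 = $11,139.0411
Total = $16,019.3836

$16,019.38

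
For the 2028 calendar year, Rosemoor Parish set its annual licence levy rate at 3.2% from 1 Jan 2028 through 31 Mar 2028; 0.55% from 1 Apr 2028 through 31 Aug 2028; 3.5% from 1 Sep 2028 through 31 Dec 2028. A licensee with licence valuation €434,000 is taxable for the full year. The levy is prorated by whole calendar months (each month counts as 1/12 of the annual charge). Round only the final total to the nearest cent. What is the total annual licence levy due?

1 Jan – 31 Mar 2028: 3 months at 3.2% → €434,000 × 3.2% × 3/12 = €3,472.0000
1 Apr – 31 Aug 2028: 5 months at 0.55% → €434,000 × 0.55% × 5/12 = €994.5833
1 Sep – 31 Dec 2028: 4 months at 3.5% → €434,000 × 3.5% × 4/12 = €5,063.3333
Total = €9,529.9167

€9,529.92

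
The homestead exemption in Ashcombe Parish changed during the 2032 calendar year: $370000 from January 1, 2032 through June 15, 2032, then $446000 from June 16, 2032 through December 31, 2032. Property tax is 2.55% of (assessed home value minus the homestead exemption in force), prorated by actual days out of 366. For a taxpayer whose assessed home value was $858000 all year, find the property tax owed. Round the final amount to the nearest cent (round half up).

January 1 – June 15, 2032: 167 days, exemption $370000 → ($858000 − $370000) × 2.55% × 167/366 = $5678.0000
June 16 – December 31, 2032: 199 days, exemption $446000 → ($858000 − $446000) × 2.55% × 199/366 = $5712.2787
Total = $11390.2787

$11390.28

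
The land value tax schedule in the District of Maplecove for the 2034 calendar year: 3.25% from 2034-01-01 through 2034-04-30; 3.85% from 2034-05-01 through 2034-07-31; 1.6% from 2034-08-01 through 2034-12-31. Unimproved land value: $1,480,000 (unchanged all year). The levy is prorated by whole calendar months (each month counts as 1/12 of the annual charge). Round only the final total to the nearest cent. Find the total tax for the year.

$40,145.00

2034-01-01 to 2034-04-30: 4 months at 3.25% → $1,480,000 × 3.25% × 4/12 = $16,033.3333
2034-05-01 to 2034-07-31: 3 months at 3.85% → $1,480,000 × 3.85% × 3/12 = $14,245.0000
2034-08-01 to 2034-12-31: 5 months at 1.6% → $1,480,000 × 1.6% × 5/12 = $9,866.6667
Total = $40,145.0000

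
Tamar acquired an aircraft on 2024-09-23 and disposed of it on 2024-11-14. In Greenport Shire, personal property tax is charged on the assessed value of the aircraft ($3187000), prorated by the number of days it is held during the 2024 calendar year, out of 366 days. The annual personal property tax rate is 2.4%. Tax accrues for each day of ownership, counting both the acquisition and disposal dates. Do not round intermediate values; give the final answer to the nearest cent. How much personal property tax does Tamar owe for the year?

$11076.13

Days held (2024-09-23 to 2024-11-14): 53 out of 366
Tax = $3187000 × 2.4% × 53/366 = $11076.1311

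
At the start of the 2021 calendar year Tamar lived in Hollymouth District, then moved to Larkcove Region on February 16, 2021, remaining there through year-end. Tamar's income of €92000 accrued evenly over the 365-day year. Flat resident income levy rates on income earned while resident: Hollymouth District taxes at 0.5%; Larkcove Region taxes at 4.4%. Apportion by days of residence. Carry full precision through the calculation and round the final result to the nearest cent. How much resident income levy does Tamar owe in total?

Hollymouth District, January 1 – February 15, 2021: 46 days → €92000 × 0.5% × 46/365 = €57.9726
Larkcove Region, February 16 – December 31, 2021: 319 days → €92000 × 4.4% × 319/365 = €3537.8411
Total = €3595.8137

€3595.81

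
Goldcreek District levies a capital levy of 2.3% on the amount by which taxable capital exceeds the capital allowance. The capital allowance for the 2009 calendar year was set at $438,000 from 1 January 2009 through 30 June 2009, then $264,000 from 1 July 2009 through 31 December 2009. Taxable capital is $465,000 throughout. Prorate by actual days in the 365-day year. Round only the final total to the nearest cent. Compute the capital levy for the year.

1 January – 30 June 2009: 181 days, exemption $438,000 → ($465,000 − $438,000) × 2.3% × 181/365 = $307.9479
1 July – 31 December 2009: 184 days, exemption $264,000 → ($465,000 − $264,000) × 2.3% × 184/365 = $2,330.4986
Total = $2,638.4466

$2,638.45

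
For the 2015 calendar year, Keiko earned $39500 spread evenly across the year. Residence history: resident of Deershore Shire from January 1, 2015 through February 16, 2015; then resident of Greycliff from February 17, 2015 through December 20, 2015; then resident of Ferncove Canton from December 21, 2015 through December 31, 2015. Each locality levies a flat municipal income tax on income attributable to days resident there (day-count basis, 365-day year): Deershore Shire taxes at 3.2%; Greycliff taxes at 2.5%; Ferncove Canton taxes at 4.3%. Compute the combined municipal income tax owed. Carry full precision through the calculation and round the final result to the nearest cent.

$1044.53

Deershore Shire, January 1 – February 16, 2015: 47 days → $39500 × 3.2% × 47/365 = $162.7616
Greycliff, February 17 – December 20, 2015: 307 days → $39500 × 2.5% × 307/365 = $830.5822
Ferncove Canton, December 21 – December 31, 2015: 11 days → $39500 × 4.3% × 11/365 = $51.1877
Total = $1044.5315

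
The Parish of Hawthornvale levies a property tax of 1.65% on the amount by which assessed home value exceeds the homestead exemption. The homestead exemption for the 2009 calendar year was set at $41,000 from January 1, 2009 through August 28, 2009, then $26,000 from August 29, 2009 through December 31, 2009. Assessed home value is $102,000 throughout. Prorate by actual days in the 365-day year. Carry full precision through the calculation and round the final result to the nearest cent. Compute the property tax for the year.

$1,091.26

January 1 – August 28, 2009: 240 days, exemption $41,000 → ($102,000 − $41,000) × 1.65% × 240/365 = $661.8082
August 29 – December 31, 2009: 125 days, exemption $26,000 → ($102,000 − $26,000) × 1.65% × 125/365 = $429.4521
Total = $1,091.2603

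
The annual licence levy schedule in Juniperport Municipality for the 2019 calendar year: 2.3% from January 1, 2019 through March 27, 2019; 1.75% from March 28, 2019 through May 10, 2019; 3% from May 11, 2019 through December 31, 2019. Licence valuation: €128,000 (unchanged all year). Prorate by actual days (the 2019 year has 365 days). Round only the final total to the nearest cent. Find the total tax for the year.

January 1 – March 27, 2019: 86 days at 2.3% → €128,000 × 2.3% × 86/365 = €693.6548
March 28 – May 10, 2019: 44 days at 1.75% → €128,000 × 1.75% × 44/365 = €270.0274
May 11 – December 31, 2019: 235 days at 3% → €128,000 × 3% × 235/365 = €2,472.3288
Total = €3,436.0110

€3,436.01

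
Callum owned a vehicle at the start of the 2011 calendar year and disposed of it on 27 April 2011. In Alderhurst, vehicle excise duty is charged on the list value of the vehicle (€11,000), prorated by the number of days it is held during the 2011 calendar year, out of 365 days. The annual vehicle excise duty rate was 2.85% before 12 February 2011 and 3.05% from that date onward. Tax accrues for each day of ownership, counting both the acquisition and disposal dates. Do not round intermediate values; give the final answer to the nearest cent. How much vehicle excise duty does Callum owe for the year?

€105.01

1 January – 11 February 2011: 42 days at 2.85% → €11,000 × 2.85% × 42/365 = €36.0740
12 February – 27 April 2011: 75 days at 3.05% → €11,000 × 3.05% × 75/365 = €68.9384
Total = €105.0123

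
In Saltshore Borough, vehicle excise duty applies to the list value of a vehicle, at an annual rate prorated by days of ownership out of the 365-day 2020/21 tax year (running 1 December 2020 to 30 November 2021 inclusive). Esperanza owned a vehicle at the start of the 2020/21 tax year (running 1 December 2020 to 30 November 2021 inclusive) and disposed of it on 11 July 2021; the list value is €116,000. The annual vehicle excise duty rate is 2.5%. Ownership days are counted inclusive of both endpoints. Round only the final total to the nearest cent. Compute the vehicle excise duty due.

€1,771.78

Days held (1 December 2020 – 11 July 2021): 223 out of 365
Tax = €116,000 × 2.5% × 223/365 = €1,771.7808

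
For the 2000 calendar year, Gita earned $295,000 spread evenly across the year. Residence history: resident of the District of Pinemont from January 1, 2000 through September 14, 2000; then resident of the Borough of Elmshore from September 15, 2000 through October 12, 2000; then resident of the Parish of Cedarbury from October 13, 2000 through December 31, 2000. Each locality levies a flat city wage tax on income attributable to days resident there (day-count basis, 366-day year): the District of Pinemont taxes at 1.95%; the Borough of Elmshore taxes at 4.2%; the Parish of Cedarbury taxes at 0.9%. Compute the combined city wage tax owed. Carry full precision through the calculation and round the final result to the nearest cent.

$5,583.24

The District of Pinemont, January 1 – September 14, 2000: 258 days → $295,000 × 1.95% × 258/366 = $4,055.0410
The Borough of Elmshore, September 15 – October 12, 2000: 28 days → $295,000 × 4.2% × 28/366 = $947.8689
The Parish of Cedarbury, October 13 – December 31, 2000: 80 days → $295,000 × 0.9% × 80/366 = $580.3279
Total = $5,583.2377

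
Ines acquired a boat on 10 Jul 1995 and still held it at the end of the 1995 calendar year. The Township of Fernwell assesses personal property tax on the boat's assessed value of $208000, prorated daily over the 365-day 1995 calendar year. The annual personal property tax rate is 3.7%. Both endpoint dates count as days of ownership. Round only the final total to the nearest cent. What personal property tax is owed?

$3689.86

Days held (10 Jul – 31 Dec 1995): 175 out of 365
Tax = $208000 × 3.7% × 175/365 = $3689.8630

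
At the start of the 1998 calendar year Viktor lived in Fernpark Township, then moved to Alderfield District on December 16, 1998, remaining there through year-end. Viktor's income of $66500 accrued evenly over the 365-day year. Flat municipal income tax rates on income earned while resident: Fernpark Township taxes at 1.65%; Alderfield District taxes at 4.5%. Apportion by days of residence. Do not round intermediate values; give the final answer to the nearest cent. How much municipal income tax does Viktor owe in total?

Fernpark Township, January 1 – December 15, 1998: 349 days → $66500 × 1.65% × 349/365 = $1049.1514
Alderfield District, December 16 – December 31, 1998: 16 days → $66500 × 4.5% × 16/365 = $131.1781
Total = $1180.3295

$1180.33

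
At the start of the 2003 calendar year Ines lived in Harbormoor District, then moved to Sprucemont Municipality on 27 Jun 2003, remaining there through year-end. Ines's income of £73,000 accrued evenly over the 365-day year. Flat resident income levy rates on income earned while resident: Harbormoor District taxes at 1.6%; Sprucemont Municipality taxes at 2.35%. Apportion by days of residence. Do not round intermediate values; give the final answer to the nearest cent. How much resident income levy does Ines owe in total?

£1,450.00

Harbormoor District, 1 Jan – 26 Jun 2003: 177 days → £73,000 × 1.6% × 177/365 = £566.4000
Sprucemont Municipality, 27 Jun – 31 Dec 2003: 188 days → £73,000 × 2.35% × 188/365 = £883.6000
Total = £1,450.0000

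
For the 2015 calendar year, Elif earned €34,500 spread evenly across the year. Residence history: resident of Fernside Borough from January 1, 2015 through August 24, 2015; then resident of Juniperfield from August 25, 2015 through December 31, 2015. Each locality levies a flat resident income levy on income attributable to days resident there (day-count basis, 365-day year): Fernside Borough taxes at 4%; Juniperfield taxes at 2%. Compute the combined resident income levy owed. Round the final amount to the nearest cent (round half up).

Fernside Borough, January 1 – August 24, 2015: 236 days → €34,500 × 4% × 236/365 = €892.2740
Juniperfield, August 25 – December 31, 2015: 129 days → €34,500 × 2% × 129/365 = €243.8630
Total = €1,136.1370

€1,136.14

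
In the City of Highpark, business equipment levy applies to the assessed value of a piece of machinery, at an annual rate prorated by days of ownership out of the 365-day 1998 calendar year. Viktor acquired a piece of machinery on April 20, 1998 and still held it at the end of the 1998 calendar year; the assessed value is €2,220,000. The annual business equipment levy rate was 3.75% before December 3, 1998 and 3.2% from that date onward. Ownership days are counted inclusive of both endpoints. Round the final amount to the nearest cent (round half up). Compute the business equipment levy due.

€57,418.93

April 20 – December 2, 1998: 227 days at 3.75% → €2,220,000 × 3.75% × 227/365 = €51,774.6575
December 3 – December 31, 1998: 29 days at 3.2% → €2,220,000 × 3.2% × 29/365 = €5,644.2740
Total = €57,418.9315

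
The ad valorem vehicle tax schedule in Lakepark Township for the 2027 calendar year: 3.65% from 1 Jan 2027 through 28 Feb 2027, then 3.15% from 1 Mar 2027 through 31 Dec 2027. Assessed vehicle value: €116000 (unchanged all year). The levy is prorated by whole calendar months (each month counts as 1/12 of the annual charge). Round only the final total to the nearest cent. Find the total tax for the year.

1 Jan – 28 Feb 2027: 2 months at 3.65% → €116000 × 3.65% × 2/12 = €705.6667
1 Mar – 31 Dec 2027: 10 months at 3.15% → €116000 × 3.15% × 10/12 = €3045.0000
Total = €3750.6667

€3750.67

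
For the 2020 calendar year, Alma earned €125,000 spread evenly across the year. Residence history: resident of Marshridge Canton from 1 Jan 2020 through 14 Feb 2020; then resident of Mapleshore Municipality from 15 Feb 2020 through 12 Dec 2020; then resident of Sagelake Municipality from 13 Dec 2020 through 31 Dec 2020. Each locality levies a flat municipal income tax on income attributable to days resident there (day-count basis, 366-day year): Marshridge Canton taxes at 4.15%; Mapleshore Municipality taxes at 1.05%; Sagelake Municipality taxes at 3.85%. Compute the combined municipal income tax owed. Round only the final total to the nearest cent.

Marshridge Canton, 1 Jan – 14 Feb 2020: 45 days → €125,000 × 4.15% × 45/366 = €637.8074
Mapleshore Municipality, 15 Feb – 12 Dec 2020: 302 days → €125,000 × 1.05% × 302/366 = €1,082.9918
Sagelake Municipality, 13 Dec – 31 Dec 2020: 19 days → €125,000 × 3.85% × 19/366 = €249.8292
Total = €1,970.6284

€1,970.63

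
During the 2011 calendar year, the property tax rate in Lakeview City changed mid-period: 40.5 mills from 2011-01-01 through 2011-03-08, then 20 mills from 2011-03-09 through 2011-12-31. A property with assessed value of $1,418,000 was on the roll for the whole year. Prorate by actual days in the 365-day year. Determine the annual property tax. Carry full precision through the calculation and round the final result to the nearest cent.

2011-01-01 to 2011-03-08: 67 days at 40.5 mills → $1,418,000 × 4.05% × 67/365 = $10,541.7616
2011-03-09 to 2011-12-31: 298 days at 20 mills → $1,418,000 × 2% × 298/365 = $23,154.1918
Total = $33,695.9534

$33,695.95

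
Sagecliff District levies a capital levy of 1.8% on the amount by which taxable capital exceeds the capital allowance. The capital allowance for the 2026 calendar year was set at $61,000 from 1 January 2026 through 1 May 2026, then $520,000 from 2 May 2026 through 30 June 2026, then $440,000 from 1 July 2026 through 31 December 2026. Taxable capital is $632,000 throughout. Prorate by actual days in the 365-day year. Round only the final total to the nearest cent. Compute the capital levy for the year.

$5,480.83

1 January – 1 May 2026: 121 days, exemption $61,000 → ($632,000 − $61,000) × 1.8% × 121/365 = $3,407.2274
2 May – 30 June 2026: 60 days, exemption $520,000 → ($632,000 − $520,000) × 1.8% × 60/365 = $331.3973
1 July – 31 December 2026: 184 days, exemption $440,000 → ($632,000 − $440,000) × 1.8% × 184/365 = $1,742.2027
Total = $5,480.8274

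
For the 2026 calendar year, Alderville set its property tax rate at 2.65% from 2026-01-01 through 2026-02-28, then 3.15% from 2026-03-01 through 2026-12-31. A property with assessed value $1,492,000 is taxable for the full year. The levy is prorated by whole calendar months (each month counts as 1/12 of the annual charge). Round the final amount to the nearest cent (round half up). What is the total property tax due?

2026-01-01 to 2026-02-28: 2 months at 2.65% → $1,492,000 × 2.65% × 2/12 = $6,589.6667
2026-03-01 to 2026-12-31: 10 months at 3.15% → $1,492,000 × 3.15% × 10/12 = $39,165.0000
Total = $45,754.6667

$45,754.67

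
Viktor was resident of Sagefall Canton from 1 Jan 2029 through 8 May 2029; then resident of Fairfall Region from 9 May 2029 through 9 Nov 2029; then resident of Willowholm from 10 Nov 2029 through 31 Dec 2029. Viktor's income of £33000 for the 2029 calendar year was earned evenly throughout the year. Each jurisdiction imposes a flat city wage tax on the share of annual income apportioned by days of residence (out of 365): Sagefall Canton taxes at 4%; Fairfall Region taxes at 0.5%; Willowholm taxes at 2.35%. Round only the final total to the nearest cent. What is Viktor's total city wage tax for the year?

£657.02

Sagefall Canton, 1 Jan – 8 May 2029: 128 days → £33000 × 4% × 128/365 = £462.9041
Fairfall Region, 9 May – 9 Nov 2029: 185 days → £33000 × 0.5% × 185/365 = £83.6301
Willowholm, 10 Nov – 31 Dec 2029: 52 days → £33000 × 2.35% × 52/365 = £110.4822
Total = £657.0164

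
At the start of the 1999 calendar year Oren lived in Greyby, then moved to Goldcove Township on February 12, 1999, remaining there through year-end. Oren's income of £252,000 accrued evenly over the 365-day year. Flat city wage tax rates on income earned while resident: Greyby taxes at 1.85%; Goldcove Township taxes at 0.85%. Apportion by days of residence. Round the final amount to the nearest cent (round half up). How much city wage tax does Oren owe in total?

£2,431.97

Greyby, January 1 – February 11, 1999: 42 days → £252,000 × 1.85% × 42/365 = £536.4493
Goldcove Township, February 12 – December 31, 1999: 323 days → £252,000 × 0.85% × 323/365 = £1,895.5233
Total = £2,431.9726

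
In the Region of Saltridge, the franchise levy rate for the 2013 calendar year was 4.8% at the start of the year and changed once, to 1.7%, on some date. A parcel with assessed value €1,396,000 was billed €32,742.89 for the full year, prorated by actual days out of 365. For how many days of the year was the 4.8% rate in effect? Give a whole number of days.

Let d = days at the first rate; then 365 − d days at the second rate.
€1,396,000 × [4.8%·d + 1.7%·(365−d)] / 365 = €32,742.89
Solving gives d = 76, so the new rate took effect on 18 March 2013.

76 days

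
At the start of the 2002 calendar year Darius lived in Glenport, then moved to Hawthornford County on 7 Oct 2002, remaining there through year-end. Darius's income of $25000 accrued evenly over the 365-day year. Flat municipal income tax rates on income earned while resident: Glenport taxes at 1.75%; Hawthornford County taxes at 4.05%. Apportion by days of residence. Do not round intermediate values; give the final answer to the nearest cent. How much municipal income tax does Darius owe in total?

Glenport, 1 Jan – 6 Oct 2002: 279 days → $25000 × 1.75% × 279/365 = $334.4178
Hawthornford County, 7 Oct – 31 Dec 2002: 86 days → $25000 × 4.05% × 86/365 = $238.5616
Total = $572.9795

$572.98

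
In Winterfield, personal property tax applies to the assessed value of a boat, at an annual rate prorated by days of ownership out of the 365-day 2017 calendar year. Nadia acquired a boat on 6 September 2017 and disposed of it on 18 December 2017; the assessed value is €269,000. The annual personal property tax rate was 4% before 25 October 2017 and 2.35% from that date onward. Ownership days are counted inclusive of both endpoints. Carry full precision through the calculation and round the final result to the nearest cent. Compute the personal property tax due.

€2,397.05

6 September – 24 October 2017: 49 days at 4% → €269,000 × 4% × 49/365 = €1,444.4932
25 October – 18 December 2017: 55 days at 2.35% → €269,000 × 2.35% × 55/365 = €952.5548
Total = €2,397.0479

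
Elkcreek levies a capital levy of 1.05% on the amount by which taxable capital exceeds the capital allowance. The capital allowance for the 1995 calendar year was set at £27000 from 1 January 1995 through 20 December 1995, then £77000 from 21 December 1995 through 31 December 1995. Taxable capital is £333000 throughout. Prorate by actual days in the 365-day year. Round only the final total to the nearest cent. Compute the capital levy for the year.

£3197.18

1 January – 20 December 1995: 354 days, exemption £27000 → (£333000 − £27000) × 1.05% × 354/365 = £3116.1699
21 December – 31 December 1995: 11 days, exemption £77000 → (£333000 − £77000) × 1.05% × 11/365 = £81.0082
Total = £3197.1781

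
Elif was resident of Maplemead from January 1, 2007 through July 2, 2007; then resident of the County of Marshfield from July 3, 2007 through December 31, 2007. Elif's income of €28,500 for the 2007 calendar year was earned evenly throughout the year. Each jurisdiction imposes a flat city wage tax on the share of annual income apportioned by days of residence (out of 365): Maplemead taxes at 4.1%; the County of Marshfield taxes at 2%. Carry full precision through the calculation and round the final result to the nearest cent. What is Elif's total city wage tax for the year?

€870.07

Maplemead, January 1 – July 2, 2007: 183 days → €28,500 × 4.1% × 183/365 = €585.8507
The County of Marshfield, July 3 – December 31, 2007: 182 days → €28,500 × 2% × 182/365 = €284.2192
Total = €870.0699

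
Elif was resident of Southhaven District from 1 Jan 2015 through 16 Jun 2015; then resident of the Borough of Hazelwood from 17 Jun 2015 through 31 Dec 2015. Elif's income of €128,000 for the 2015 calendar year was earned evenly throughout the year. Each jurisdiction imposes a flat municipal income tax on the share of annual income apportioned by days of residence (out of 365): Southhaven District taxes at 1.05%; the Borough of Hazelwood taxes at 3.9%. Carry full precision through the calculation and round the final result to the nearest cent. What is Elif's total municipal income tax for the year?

Southhaven District, 1 Jan – 16 Jun 2015: 167 days → €128,000 × 1.05% × 167/365 = €614.9260
The Borough of Hazelwood, 17 Jun – 31 Dec 2015: 198 days → €128,000 × 3.9% × 198/365 = €2,707.9890
Total = €3,322.9151

€3,322.92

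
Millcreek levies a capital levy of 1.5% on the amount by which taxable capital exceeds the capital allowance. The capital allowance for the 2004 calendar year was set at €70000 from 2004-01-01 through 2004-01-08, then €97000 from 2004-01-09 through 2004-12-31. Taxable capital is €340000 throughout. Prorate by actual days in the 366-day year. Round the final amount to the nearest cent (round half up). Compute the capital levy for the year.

2004-01-01 to 2004-01-08: 8 days, exemption €70000 → (€340000 − €70000) × 1.5% × 8/366 = €88.5246
2004-01-09 to 2004-12-31: 358 days, exemption €97000 → (€340000 − €97000) × 1.5% × 358/366 = €3565.3279
Total = €3653.8525

€3653.85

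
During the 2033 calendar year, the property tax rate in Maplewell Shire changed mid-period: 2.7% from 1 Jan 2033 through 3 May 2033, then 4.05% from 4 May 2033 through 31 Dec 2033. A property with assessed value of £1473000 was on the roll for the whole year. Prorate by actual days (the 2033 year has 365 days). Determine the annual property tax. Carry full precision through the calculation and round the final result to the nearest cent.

1 Jan – 3 May 2033: 123 days at 2.7% → £1473000 × 2.7% × 123/365 = £13402.2822
4 May – 31 Dec 2033: 242 days at 4.05% → £1473000 × 4.05% × 242/365 = £39553.0767
Total = £52955.3589

£52955.36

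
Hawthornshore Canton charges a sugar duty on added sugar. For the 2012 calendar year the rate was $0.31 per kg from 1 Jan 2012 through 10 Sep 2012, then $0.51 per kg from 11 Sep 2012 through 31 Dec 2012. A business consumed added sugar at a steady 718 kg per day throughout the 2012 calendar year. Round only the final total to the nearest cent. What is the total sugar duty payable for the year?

1 Jan – 10 Sep 2012: 254 days × 718 kg/day = 182,372 kg at $0.31/kg → $56,535.32
11 Sep – 31 Dec 2012: 112 days × 718 kg/day = 80,416 kg at $0.51/kg → $41,012.16

$97,547.48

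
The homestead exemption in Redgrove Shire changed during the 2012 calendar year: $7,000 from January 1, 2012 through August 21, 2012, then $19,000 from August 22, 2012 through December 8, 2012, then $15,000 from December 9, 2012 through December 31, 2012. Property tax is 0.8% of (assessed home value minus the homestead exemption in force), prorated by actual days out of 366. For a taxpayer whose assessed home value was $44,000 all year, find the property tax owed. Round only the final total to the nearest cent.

January 1 – August 21, 2012: 234 days, exemption $7,000 → ($44,000 − $7,000) × 0.8% × 234/366 = $189.2459
August 22 – December 8, 2012: 109 days, exemption $19,000 → ($44,000 − $19,000) × 0.8% × 109/366 = $59.5628
December 9 – December 31, 2012: 23 days, exemption $15,000 → ($44,000 − $15,000) × 0.8% × 23/366 = $14.5792
Total = $263.3880

$263.39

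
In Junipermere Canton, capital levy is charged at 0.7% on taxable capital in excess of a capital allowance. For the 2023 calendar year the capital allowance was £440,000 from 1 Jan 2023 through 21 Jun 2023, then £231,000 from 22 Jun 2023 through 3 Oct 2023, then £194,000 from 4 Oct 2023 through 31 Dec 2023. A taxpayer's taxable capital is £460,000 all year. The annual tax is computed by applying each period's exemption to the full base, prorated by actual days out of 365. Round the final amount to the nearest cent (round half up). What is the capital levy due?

£976.74

1 Jan – 21 Jun 2023: 172 days, exemption £440,000 → (£460,000 − £440,000) × 0.7% × 172/365 = £65.9726
22 Jun – 3 Oct 2023: 104 days, exemption £231,000 → (£460,000 − £231,000) × 0.7% × 104/365 = £456.7452
4 Oct – 31 Dec 2023: 89 days, exemption £194,000 → (£460,000 − £194,000) × 0.7% × 89/365 = £454.0219
Total = £976.7397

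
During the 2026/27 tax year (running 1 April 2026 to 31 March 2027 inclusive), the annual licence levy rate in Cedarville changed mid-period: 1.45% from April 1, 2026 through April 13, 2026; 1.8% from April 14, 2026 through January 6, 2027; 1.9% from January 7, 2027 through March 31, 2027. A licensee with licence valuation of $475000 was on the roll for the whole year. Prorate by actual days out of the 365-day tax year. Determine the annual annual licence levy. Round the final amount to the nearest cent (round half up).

$8600.10

April 1 – April 13, 2026: 13 days at 1.45% → $475000 × 1.45% × 13/365 = $245.3082
April 14, 2026 – January 6, 2027: 268 days at 1.8% → $475000 × 1.8% × 268/365 = $6277.8082
January 7 – March 31, 2027: 84 days at 1.9% → $475000 × 1.9% × 84/365 = $2076.9863
Total = $8600.1027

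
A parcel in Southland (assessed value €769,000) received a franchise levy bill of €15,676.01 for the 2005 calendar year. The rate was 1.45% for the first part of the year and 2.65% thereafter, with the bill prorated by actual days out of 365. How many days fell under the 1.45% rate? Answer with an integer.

Let d = days at the first rate; then 365 − d days at the second rate.
€769,000 × [1.45%·d + 2.65%·(365−d)] / 365 = €15,676.01
Solving gives d = 186, so the new rate took effect on 6 July 2005.

186 days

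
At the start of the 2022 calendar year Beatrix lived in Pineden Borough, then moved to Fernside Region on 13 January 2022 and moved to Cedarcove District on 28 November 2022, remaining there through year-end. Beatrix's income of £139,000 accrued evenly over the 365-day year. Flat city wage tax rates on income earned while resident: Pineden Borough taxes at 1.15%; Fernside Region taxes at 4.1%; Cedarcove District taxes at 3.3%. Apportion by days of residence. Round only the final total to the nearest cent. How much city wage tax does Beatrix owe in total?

£5,460.61

Pineden Borough, 1 January – 12 January 2022: 12 days → £139,000 × 1.15% × 12/365 = £52.5534
Fernside Region, 13 January – 27 November 2022: 319 days → £139,000 × 4.1% × 319/365 = £4,980.7699
Cedarcove District, 28 November – 31 December 2022: 34 days → £139,000 × 3.3% × 34/365 = £427.2822
Total = £5,460.6055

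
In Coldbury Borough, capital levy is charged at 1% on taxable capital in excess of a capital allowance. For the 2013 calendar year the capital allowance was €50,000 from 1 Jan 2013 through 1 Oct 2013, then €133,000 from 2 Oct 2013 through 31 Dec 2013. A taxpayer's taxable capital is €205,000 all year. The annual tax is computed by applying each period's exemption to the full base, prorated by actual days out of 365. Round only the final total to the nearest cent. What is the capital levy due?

€1,343.07

1 Jan – 1 Oct 2013: 274 days, exemption €50,000 → (€205,000 − €50,000) × 1% × 274/365 = €1,163.5616
2 Oct – 31 Dec 2013: 91 days, exemption €133,000 → (€205,000 − €133,000) × 1% × 91/365 = €179.5068
Total = €1,343.0685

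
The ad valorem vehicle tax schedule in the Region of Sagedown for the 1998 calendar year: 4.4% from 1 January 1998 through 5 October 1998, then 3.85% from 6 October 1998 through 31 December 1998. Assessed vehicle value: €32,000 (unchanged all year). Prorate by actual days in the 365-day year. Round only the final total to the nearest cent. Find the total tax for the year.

1 January – 5 October 1998: 278 days at 4.4% → €32,000 × 4.4% × 278/365 = €1,072.3945
6 October – 31 December 1998: 87 days at 3.85% → €32,000 × 3.85% × 87/365 = €293.6548
Total = €1,366.0493

€1,366.05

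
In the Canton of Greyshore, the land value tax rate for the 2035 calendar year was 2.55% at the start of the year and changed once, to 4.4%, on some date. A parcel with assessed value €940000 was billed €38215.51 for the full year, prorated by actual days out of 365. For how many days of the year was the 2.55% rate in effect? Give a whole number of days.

Let d = days at the first rate; then 365 − d days at the second rate.
€940000 × [2.55%·d + 4.4%·(365−d)] / 365 = €38215.51
Solving gives d = 66, so the new rate took effect on 8 Mar 2035.

66 days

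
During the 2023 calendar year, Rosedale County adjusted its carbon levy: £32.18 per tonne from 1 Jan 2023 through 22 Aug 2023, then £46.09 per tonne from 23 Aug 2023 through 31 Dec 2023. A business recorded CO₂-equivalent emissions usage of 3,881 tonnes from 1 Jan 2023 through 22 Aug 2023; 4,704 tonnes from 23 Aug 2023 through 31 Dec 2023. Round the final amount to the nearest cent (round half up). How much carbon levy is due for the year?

£341,697.94

1 Jan – 22 Aug 2023: 3,881 tonnes at £32.18/tonne → £124,890.58
23 Aug – 31 Dec 2023: 4,704 tonnes at £46.09/tonne → £216,807.36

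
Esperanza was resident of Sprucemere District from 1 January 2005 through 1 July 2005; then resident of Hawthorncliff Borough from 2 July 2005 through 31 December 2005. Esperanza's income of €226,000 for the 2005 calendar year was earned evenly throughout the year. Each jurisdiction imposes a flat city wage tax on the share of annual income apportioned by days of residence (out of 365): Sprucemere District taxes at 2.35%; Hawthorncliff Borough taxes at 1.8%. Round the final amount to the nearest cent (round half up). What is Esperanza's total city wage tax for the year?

Sprucemere District, 1 January – 1 July 2005: 182 days → €226,000 × 2.35% × 182/365 = €2,648.2247
Hawthorncliff Borough, 2 July – 31 December 2005: 183 days → €226,000 × 1.8% × 183/365 = €2,039.5726
Total = €4,687.7973

€4,687.80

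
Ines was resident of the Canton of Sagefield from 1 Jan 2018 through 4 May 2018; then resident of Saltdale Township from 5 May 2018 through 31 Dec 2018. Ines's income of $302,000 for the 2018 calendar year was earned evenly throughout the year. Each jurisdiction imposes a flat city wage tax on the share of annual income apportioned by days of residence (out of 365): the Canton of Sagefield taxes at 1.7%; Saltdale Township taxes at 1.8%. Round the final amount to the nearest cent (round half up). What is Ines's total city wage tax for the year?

The Canton of Sagefield, 1 Jan – 4 May 2018: 124 days → $302,000 × 1.7% × 124/365 = $1,744.1534
Saltdale Township, 5 May – 31 Dec 2018: 241 days → $302,000 × 1.8% × 241/365 = $3,589.2493
Total = $5,333.4027

$5,333.40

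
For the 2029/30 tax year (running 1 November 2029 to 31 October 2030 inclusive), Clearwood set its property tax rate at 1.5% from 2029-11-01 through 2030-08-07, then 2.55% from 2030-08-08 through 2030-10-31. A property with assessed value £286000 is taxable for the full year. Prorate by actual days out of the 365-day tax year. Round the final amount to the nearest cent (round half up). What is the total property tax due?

£4989.33

2029-11-01 to 2030-08-07: 280 days at 1.5% → £286000 × 1.5% × 280/365 = £3290.9589
2030-08-08 to 2030-10-31: 85 days at 2.55% → £286000 × 2.55% × 85/365 = £1698.3699
Total = £4989.3288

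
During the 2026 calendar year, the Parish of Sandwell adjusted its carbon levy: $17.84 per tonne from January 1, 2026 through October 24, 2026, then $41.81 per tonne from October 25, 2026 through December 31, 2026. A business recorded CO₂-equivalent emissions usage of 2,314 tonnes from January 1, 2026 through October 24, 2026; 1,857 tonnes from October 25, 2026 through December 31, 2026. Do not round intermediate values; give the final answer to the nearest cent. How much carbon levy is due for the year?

$118,922.93

January 1 – October 24, 2026: 2,314 tonnes at $17.84/tonne → $41,281.76
October 25 – December 31, 2026: 1,857 tonnes at $41.81/tonne → $77,641.17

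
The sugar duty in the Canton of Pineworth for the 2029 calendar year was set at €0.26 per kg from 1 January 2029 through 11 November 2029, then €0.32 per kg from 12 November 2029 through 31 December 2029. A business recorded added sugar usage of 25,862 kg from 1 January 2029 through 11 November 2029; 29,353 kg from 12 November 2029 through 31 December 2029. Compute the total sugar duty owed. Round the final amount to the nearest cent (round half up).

€16,117.08

1 January – 11 November 2029: 25,862 kg at €0.26/kg → €6,724.12
12 November – 31 December 2029: 29,353 kg at €0.32/kg → €9,392.96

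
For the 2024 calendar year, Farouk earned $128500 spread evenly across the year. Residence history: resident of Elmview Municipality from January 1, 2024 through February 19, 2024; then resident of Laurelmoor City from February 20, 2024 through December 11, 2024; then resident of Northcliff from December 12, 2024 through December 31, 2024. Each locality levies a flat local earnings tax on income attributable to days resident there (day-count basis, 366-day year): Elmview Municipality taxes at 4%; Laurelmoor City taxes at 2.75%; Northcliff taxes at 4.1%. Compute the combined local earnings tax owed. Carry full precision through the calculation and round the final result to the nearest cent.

$3847.98

Elmview Municipality, January 1 – February 19, 2024: 50 days → $128500 × 4% × 50/366 = $702.1858
Laurelmoor City, February 20 – December 11, 2024: 296 days → $128500 × 2.75% × 296/366 = $2857.8962
Northcliff, December 12 – December 31, 2024: 20 days → $128500 × 4.1% × 20/366 = $287.8962
Total = $3847.9781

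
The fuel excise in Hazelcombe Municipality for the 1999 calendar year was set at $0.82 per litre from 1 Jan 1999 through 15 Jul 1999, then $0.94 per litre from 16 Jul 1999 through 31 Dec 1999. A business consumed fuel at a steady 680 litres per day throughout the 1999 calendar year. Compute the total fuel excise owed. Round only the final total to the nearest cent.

$217,314.40

1 Jan – 15 Jul 1999: 196 days × 680 litres/day = 133,280 litres at $0.82/litre → $109,289.60
16 Jul – 31 Dec 1999: 169 days × 680 litres/day = 114,920 litres at $0.94/litre → $108,024.80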